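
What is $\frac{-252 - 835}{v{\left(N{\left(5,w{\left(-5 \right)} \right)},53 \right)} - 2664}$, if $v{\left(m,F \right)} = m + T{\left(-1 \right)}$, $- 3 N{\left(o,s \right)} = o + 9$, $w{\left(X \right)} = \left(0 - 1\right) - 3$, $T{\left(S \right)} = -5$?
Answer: $\frac{3261}{8021} \approx 0.40656$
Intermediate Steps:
$w{\left(X \right)} = -4$ ($w{\left(X \right)} = -1 - 3 = -4$)
$N{\left(o,s \right)} = -3 - \frac{o}{3}$ ($N{\left(o,s \right)} = - \frac{o + 9}{3} = - \frac{9 + o}{3} = -3 - \frac{o}{3}$)
$v{\left(m,F \right)} = -5 + m$ ($v{\left(m,F \right)} = m - 5 = -5 + m$)
$\frac{-252 - 835}{v{\left(N{\left(5,w{\left(-5 \right)} \right)},53 \right)} - 2664} = \frac{-252 - 835}{\left(-5 - \frac{14}{3}\right) - 2664} = - \frac{1087}{\left(-5 - \frac{14}{3}\right) - 2664} = - \frac{1087}{- \frac{29}{3} - 2664} = - \frac{1087}{- \frac{8021}{3}} = \left(-1087\right) \left(- \frac{3}{8021}\right) = \frac{3261}{8021}$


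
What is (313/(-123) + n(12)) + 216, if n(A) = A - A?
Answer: 26255/123 ≈ 213.46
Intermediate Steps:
n(A) = 0
(313/(-123) + n(12)) + 216 = (313/(-123) + 0) + 216 = (313*(-1/123) + 0) + 216 = (-313/123 + 0) + 216 = -313/123 + 216 = 26255/123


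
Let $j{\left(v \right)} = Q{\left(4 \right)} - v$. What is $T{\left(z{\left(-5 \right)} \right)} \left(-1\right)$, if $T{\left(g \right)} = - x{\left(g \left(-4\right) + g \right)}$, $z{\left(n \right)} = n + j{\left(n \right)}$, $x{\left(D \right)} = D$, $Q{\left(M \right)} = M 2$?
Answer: $-24$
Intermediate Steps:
$Q{\left(M \right)} = 2 M$
$j{\left(v \right)} = 8 - v$ ($j{\left(v \right)} = 2 \cdot 4 - v = 8 - v$)
$z{\left(n \right)} = 8$ ($z{\left(n \right)} = n - \left(-8 + n\right) = 8$)
$T{\left(g \right)} = 3 g$ ($T{\left(g \right)} = - (g \left(-4\right) + g) = - (- 4 g + g) = - \left(-3\right) g = 3 g$)
$T{\left(z{\left(-5 \right)} \right)} \left(-1\right) = 3 \cdot 8 \left(-1\right) = 24 \left(-1\right) = -24$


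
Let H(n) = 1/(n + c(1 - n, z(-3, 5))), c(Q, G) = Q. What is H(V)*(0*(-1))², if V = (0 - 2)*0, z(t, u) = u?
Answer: 0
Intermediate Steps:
V = 0 (V = -2*0 = 0)
H(n) = 1 (H(n) = 1/(n + (1 - n)) = 1/1 = 1)
H(V)*(0*(-1))² = 1*(0*(-1))² = 1*0² = 1*0 = 0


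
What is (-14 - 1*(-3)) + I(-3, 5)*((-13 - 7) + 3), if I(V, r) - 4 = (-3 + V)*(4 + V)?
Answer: 23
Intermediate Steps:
I(V, r) = 4 + (-3 + V)*(4 + V)
(-14 - 1*(-3)) + I(-3, 5)*((-13 - 7) + 3) = (-14 - 1*(-3)) + (-8 - 3 + (-3)**2)*((-13 - 7) + 3) = (-14 + 3) + (-8 - 3 + 9)*(-20 + 3) = -11 - 2*(-17) = -11 + 34 = 23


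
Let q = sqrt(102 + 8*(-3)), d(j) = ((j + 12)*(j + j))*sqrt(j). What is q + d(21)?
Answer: sqrt(78) + 1386*sqrt(21) ≈ 6360.3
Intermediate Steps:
d(j) = 2*j**(3/2)*(12 + j) (d(j) = ((12 + j)*(2*j))*sqrt(j) = (2*j*(12 + j))*sqrt(j) = 2*j**(3/2)*(12 + j))
q = sqrt(78) (q = sqrt(102 - 24) = sqrt(78) ≈ 8.8318)
q + d(21) = sqrt(78) + 2*21**(3/2)*(12 + 21) = sqrt(78) + 2*(21*sqrt(21))*33 = sqrt(78) + 1386*sqrt(21)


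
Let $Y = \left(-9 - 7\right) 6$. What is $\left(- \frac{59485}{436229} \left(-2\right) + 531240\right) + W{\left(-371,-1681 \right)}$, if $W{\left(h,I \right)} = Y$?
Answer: $\frac{231700534946}{436229} \approx 5.3114 \cdot 10^{5}$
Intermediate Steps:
$Y = -96$ ($Y = \left(-16\right) 6 = -96$)
$W{\left(h,I \right)} = -96$
$\left(- \frac{59485}{436229} \left(-2\right) + 531240\right) + W{\left(-371,-1681 \right)} = \left(- \frac{59485}{436229} \left(-2\right) + 531240\right) - 96 = \left(\left(-59485\right) \frac{1}{436229} \left(-2\right) + 531240\right) - 96 = \left(\left(- \frac{59485}{436229}\right) \left(-2\right) + 531240\right) - 96 = \left(\frac{118970}{436229} + 531240\right) - 96 = \frac{231742412930}{436229} - 96 = \frac{231700534946}{436229}$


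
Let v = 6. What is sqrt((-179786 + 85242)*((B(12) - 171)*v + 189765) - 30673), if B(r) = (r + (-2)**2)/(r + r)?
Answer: I*sqrt(17844548865) ≈ 1.3358e+5*I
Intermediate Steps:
B(r) = (4 + r)/(2*r) (B(r) = (r + 4)/((2*r)) = (4 + r)*(1/(2*r)) = (4 + r)/(2*r))
sqrt((-179786 + 85242)*((B(12) - 171)*v + 189765) - 30673) = sqrt((-179786 + 85242)*(((1/2)*(4 + 12)/12 - 171)*6 + 189765) - 30673) = sqrt(-94544*(((1/2)*(1/12)*16 - 171)*6 + 189765) - 30673) = sqrt(-94544*((2/3 - 171)*6 + 189765) - 30673) = sqrt(-94544*(-511/3*6 + 189765) - 30673) = sqrt(-94544*(-1022 + 189765) - 30673) = sqrt(-94544*188743 - 30673) = sqrt(-17844518192 - 30673) = sqrt(-17844548865) = I*sqrt(17844548865)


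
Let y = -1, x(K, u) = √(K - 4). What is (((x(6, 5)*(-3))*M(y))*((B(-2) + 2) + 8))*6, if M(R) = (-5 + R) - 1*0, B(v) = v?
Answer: 864*√2 ≈ 1221.9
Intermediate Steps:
x(K, u) = √(-4 + K)
M(R) = -5 + R (M(R) = (-5 + R) + 0 = -5 + R)
(((x(6, 5)*(-3))*M(y))*((B(-2) + 2) + 8))*6 = (((√(-4 + 6)*(-3))*(-5 - 1))*((-2 + 2) + 8))*6 = (((√2*(-3))*(-6))*(0 + 8))*6 = ((-3*√2*(-6))*8)*6 = ((18*√2)*8)*6 = (144*√2)*6 = 864*√2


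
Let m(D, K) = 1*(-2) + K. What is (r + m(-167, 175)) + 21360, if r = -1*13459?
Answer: 8074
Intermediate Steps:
r = -13459
m(D, K) = -2 + K
(r + m(-167, 175)) + 21360 = (-13459 + (-2 + 175)) + 21360 = (-13459 + 173) + 21360 = -13286 + 21360 = 8074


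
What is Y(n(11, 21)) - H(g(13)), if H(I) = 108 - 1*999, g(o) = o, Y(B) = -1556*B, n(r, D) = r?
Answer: -16225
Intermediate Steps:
H(I) = -891 (H(I) = 108 - 999 = -891)
Y(n(11, 21)) - H(g(13)) = -1556*11 - 1*(-891) = -17116 + 891 = -16225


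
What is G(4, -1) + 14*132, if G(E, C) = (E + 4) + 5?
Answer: 1861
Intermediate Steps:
G(E, C) = 9 + E (G(E, C) = (4 + E) + 5 = 9 + E)
G(4, -1) + 14*132 = (9 + 4) + 14*132 = 13 + 1848 = 1861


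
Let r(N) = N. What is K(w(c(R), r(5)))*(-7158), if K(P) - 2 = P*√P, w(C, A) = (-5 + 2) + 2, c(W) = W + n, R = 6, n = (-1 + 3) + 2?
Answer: -14316 + 7158*I ≈ -14316.0 + 7158.0*I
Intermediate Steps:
n = 4 (n = 2 + 2 = 4)
c(W) = 4 + W (c(W) = W + 4 = 4 + W)
w(C, A) = -1 (w(C, A) = -3 + 2 = -1)
K(P) = 2 + P^(3/2) (K(P) = 2 + P*√P = 2 + P^(3/2))
K(w(c(R), r(5)))*(-7158) = (2 + (-1)^(3/2))*(-7158) = (2 - I)*(-7158) = -14316 + 7158*I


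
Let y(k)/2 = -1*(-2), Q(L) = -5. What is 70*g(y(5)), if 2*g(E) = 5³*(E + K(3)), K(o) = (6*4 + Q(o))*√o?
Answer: 17500 + 83125*√3 ≈ 1.6148e+5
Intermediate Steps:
y(k) = 4 (y(k) = 2*(-1*(-2)) = 2*2 = 4)
K(o) = 19*√o (K(o) = (6*4 - 5)*√o = (24 - 5)*√o = 19*√o)
g(E) = 125*E/2 + 2375*√3/2 (g(E) = (5³*(E + 19*√3))/2 = (125*(E + 19*√3))/2 = (125*E + 2375*√3)/2 = 125*E/2 + 2375*√3/2)
70*g(y(5)) = 70*((125/2)*4 + 2375*√3/2) = 70*(250 + 2375*√3/2) = 17500 + 83125*√3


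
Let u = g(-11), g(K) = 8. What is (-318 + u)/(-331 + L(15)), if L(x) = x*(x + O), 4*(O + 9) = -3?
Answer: 1240/1009 ≈ 1.2289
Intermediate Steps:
O = -39/4 (O = -9 + (¼)*(-3) = -9 - ¾ = -39/4 ≈ -9.7500)
u = 8
L(x) = x*(-39/4 + x) (L(x) = x*(x - 39/4) = x*(-39/4 + x))
(-318 + u)/(-331 + L(15)) = (-318 + 8)/(-331 + (¼)*15*(-39 + 4*15)) = -310/(-331 + (¼)*15*(-39 + 60)) = -310/(-331 + (¼)*15*21) = -310/(-331 + 315/4) = -310/(-1009/4) = -310*(-4/1009) = 1240/1009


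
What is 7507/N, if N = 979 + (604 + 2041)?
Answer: 7507/3624 ≈ 2.0715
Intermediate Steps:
N = 3624 (N = 979 + 2645 = 3624)
7507/N = 7507/3624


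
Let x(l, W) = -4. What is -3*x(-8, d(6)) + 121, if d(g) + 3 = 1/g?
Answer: 133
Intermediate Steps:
d(g) = -3 + 1/g
-3*x(-8, d(6)) + 121 = -3*(-4) + 121 = 12 + 121 = 133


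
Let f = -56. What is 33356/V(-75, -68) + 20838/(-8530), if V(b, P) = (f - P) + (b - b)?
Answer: 35534578/12795 ≈ 2777.2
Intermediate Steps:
V(b, P) = -56 - P (V(b, P) = (-56 - P) + (b - b) = (-56 - P) + 0 = -56 - P)
33356/V(-75, -68) + 20838/(-8530) = 33356/(-56 - 1*(-68)) + 20838/(-8530) = 33356/(-56 + 68) + 20838*(-1/8530) = 33356/12 - 10419/4265 = 33356*(1/12) - 10419/4265 = 8339/3 - 10419/4265 = 35534578/12795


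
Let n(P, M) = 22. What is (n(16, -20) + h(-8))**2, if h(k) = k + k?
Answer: 36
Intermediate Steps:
h(k) = 2*k
(n(16, -20) + h(-8))**2 = (22 + 2*(-8))**2 = (22 - 16)**2 = 6**2 = 36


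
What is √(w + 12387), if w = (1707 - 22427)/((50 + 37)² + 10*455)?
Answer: √1819029578627/12119 ≈ 111.29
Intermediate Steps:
w = -20720/12119 (w = -20720/(87² + 4550) = -20720/(7569 + 4550) = -20720/12119 ≈ -1.7097)
√(w + 12387) = √(-20720/12119 + 12387) = √(150097333/12119) = √1819029578627/12119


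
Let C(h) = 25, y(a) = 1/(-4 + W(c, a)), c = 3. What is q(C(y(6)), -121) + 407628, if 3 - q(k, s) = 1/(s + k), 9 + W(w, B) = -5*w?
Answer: 39132577/96 ≈ 4.0763e+5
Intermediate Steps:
W(w, B) = -9 - 5*w
y(a) = -1/28 (y(a) = 1/(-4 + (-9 - 5*3)) = 1/(-4 + (-9 - 15)) = 1/(-4 - 24) = 1/(-28) = -1/28)
q(k, s) = 3 - 1/(k + s) (q(k, s) = 3 - 1/(s + k) = 3 - 1/(k + s))
q(C(y(6)), -121) + 407628 = (-1 + 3*25 + 3*(-121))/(25 - 121) + 407628 = (-1 + 75 - 363)/(-96) + 407628 = -1/96*(-289) + 407628 = 289/96 + 407628 = 39132577/96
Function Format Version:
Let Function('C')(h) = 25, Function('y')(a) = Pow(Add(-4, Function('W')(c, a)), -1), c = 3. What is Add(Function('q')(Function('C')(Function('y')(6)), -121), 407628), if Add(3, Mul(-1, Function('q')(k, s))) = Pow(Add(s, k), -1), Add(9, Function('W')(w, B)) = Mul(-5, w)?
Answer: Rational(39132577, 96) ≈ 4.0763e+5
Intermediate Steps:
Function('W')(w, B) = Add(-9, Mul(-5, w))
Function('y')(a) = Rational(-1, 28) (Function('y')(a) = Pow(Add(-4, Add(-9, Mul(-5, 3))), -1) = Pow(Add(-4, Add(-9, -15)), -1) = Pow(Add(-4, -24), -1) = Pow(-28, -1) = Rational(-1, 28))
Function('q')(k, s) = Add(3, Mul(-1, Pow(Add(k, s), -1))) (Function('q')(k, s) = Add(3, Mul(-1, Pow(Add(s, k), -1))) = Add(3, Mul(-1, Pow(Add(k, s), -1))))
Add(Function('q')(Function('C')(Function('y')(6)), -121), 407628) = Add(Mul(Pow(Add(25, -121), -1), Add(-1, Mul(3, 25), Mul(3, -121))), 407628) = Add(Mul(Pow(-96, -1), Add(-1, 75, -363)), 407628) = Add(Mul(Rational(-1, 96), -289), 407628) = Add(Rational(289, 96), 407628) = Rational(39132577, 96)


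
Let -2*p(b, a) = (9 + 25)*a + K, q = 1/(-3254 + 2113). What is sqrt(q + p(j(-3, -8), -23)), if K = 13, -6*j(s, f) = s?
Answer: sqrt(2002288414)/2282 ≈ 19.609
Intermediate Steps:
j(s, f) = -s/6
q = -1/1141 (q = 1/(-1141) = -1/1141 ≈ -0.00087642)
p(b, a) = -13/2 - 17*a (p(b, a) = -((9 + 25)*a + 13)/2 = -(34*a + 13)/2 = -(13 + 34*a)/2 = -13/2 - 17*a)
sqrt(q + p(j(-3, -8), -23)) = sqrt(-1/1141 + (-13/2 - 17*(-23))) = sqrt(-1/1141 + (-13/2 + 391)) = sqrt(-1/1141 + 769/2) = sqrt(877427/2282) = sqrt(2002288414)/2282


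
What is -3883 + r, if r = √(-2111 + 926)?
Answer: -3883 + I*√1185 ≈ -3883.0 + 34.424*I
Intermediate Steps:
r = I*√1185 (r = √(-1185) = I*√1185 ≈ 34.424*I)
-3883 + r = -3883 + I*√1185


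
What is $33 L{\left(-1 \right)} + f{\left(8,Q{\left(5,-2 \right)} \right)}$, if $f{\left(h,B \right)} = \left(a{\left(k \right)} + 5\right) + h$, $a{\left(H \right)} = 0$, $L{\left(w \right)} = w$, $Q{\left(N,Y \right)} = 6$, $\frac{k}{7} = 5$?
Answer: $-20$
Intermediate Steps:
$k = 35$ ($k = 7 \cdot 5 = 35$)
$f{\left(h,B \right)} = 5 + h$ ($f{\left(h,B \right)} = \left(0 + 5\right) + h = 5 + h$)
$33 L{\left(-1 \right)} + f{\left(8,Q{\left(5,-2 \right)} \right)} = 33 \left(-1\right) + \left(5 + 8\right) = -33 + 13 = -20$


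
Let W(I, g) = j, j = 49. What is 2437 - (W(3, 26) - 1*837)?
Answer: 3225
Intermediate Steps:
W(I, g) = 49
2437 - (W(3, 26) - 1*837) = 2437 - (49 - 1*837) = 2437 - (49 - 837) = 2437 - 1*(-788) = 2437 + 788 = 3225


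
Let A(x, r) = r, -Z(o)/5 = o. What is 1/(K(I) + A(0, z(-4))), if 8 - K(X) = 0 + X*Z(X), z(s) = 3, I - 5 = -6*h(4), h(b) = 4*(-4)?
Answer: 1/51016 ≈ 1.9602e-5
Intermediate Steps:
Z(o) = -5*o
h(b) = -16
I = 101 (I = 5 - 6*(-16) = 5 + 96 = 101)
K(X) = 8 + 5*X² (K(X) = 8 - (0 + X*(-5*X)) = 8 - (0 - 5*X²) = 8 - (-5)*X² = 8 + 5*X²)
1/(K(I) + A(0, z(-4))) = 1/((8 + 5*101²) + 3) = 1/((8 + 5*10201) + 3) = 1/((8 + 51005) + 3) = 1/(51013 + 3) = 1/51016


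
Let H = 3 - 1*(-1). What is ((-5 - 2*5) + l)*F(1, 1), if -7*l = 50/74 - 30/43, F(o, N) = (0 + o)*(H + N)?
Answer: -119300/1591 ≈ -74.984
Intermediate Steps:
H = 4 (H = 3 + 1 = 4)
F(o, N) = o*(4 + N) (F(o, N) = (0 + o)*(4 + N) = o*(4 + N))
l = 5/1591 (l = -(50/74 - 30/43)/7 = -(50*(1/74) - 30*1/43)/7 = -(25/37 - 30/43)/7 = -⅐*(-35/1591) = 5/1591 ≈ 0.0031427)
((-5 - 2*5) + l)*F(1, 1) = ((-5 - 2*5) + 5/1591)*(1*(4 + 1)) = ((-5 - 10) + 5/1591)*(1*5) = (-15 + 5/1591)*5 = -23860/1591*5 = -119300/1591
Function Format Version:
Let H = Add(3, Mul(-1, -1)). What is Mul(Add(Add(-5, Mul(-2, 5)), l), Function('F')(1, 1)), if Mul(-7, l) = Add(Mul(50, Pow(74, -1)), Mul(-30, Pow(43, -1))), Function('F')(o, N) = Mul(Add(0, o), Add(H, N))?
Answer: Rational(-119300, 1591) ≈ -74.984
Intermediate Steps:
H = 4 (H = Add(3, 1) = 4)
Function('F')(o, N) = Mul(o, Add(4, N)) (Function('F')(o, N) = Mul(Add(0, o), Add(4, N)) = Mul(o, Add(4, N)))
l = Rational(5, 1591) (l = Mul(Rational(-1, 7), Add(Mul(50, Pow(74, -1)), Mul(-30, Pow(43, -1)))) = Mul(Rational(-1, 7), Add(Mul(50, Rational(1, 74)), Mul(-30, Rational(1, 43)))) = Mul(Rational(-1, 7), Add(Rational(25, 37), Rational(-30, 43))) = Mul(Rational(-1, 7), Rational(-35, 1591)) = Rational(5, 1591) ≈ 0.0031427)
Mul(Add(Add(-5, Mul(-2, 5)), l), Function('F')(1, 1)) = Mul(Add(Add(-5, Mul(-2, 5)), Rational(5, 1591)), Mul(1, Add(4, 1))) = Mul(Add(Add(-5, -10), Rational(5, 1591)), Mul(1, 5)) = Mul(Add(-15, Rational(5, 1591)), 5) = Mul(Rational(-23860, 1591), 5) = Rational(-119300, 1591)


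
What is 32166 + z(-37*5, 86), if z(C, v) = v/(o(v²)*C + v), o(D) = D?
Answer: 511728893/15909 ≈ 32166.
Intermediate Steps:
z(C, v) = v/(v + C*v²) (z(C, v) = v/(v²*C + v) = v/(C*v² + v) = v/(v + C*v²))
32166 + z(-37*5, 86) = 32166 + 1/(1 - 37*5*86) = 32166 + 1/(1 - 185*86) = 32166 + 1/(1 - 15910) = 32166 + 1/(-15909) = 32166 - 1/15909 = 511728893/15909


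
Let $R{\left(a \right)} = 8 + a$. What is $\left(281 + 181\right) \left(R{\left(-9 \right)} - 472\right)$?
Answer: $-218526$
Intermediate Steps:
$\left(281 + 181\right) \left(R{\left(-9 \right)} - 472\right) = \left(281 + 181\right) \left(\left(8 - 9\right) - 472\right) = 462 \left(-1 - 472\right) = 462 \left(-473\right) = -218526$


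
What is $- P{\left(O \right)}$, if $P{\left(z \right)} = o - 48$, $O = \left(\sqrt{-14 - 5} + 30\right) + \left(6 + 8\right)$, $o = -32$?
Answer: $80$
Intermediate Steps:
$O = 44 + i \sqrt{19}$ ($O = \left(\sqrt{-19} + 30\right) + 14 = \left(i \sqrt{19} + 30\right) + 14 = \left(30 + i \sqrt{19}\right) + 14 = 44 + i \sqrt{19} \approx 44.0 + 4.3589 i$)
$P{\left(z \right)} = -80$ ($P{\left(z \right)} = -32 - 48 = -80$)
$- P{\left(O \right)} = \left(-1\right) \left(-80\right) = 80$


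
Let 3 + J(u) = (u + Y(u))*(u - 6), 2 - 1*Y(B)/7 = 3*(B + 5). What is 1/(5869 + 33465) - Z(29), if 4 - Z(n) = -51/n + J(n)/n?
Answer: -613728373/1140686 ≈ -538.03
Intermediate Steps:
Y(B) = -91 - 21*B (Y(B) = 14 - 21*(B + 5) = 14 - 21*(5 + B) = 14 - 7*(15 + 3*B) = 14 + (-105 - 21*B) = -91 - 21*B)
J(u) = -3 + (-91 - 20*u)*(-6 + u) (J(u) = -3 + (u + (-91 - 21*u))*(u - 6) = -3 + (-91 - 20*u)*(-6 + u))
Z(n) = 4 + 51/n - (543 - 20*n**2 + 29*n)/n (Z(n) = 4 - (-51/n + (543 - 20*n**2 + 29*n)/n) = 4 + (51/n - (543 - 20*n**2 + 29*n)/n) = 4 + 51/n - (543 - 20*n**2 + 29*n)/n)
1/(5869 + 33465) - Z(29) = 1/(5869 + 33465) - (-25 - 492/29 + 20*29) = 1/39334 - (-25 - 492*1/29 + 580) = 1/39334 - (-25 - 492/29 + 580) = 1/39334 - 1*15603/29 = 1/39334 - 15603/29 = -613728373/1140686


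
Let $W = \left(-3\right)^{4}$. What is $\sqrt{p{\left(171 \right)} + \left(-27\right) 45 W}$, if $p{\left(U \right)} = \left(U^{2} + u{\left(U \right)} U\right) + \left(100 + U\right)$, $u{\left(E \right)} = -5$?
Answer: $i \sqrt{69758} \approx 264.12 i$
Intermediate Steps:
$W = 81$
$p{\left(U \right)} = 100 + U^{2} - 4 U$ ($p{\left(U \right)} = \left(U^{2} - 5 U\right) + \left(100 + U\right) = 100 + U^{2} - 4 U$)
$\sqrt{p{\left(171 \right)} + \left(-27\right) 45 W} = \sqrt{\left(100 + 171^{2} - 684\right) + \left(-27\right) 45 \cdot 81} = \sqrt{\left(100 + 29241 - 684\right) - 98415} = \sqrt{28657 - 98415} = \sqrt{-69758} = i \sqrt{69758}$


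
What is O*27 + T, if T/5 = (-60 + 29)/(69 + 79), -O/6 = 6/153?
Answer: -18619/2516 ≈ -7.4002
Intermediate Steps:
O = -4/17 (O = -36/153 = -6*2/51 = -4/17 ≈ -0.23529)
T = -155/148 (T = 5*((-60 + 29)/(69 + 79)) = 5*(-31/148) = -155/148 ≈ -1.0473)
O*27 + T = -4/17*27 - 155/148 = -108/17 - 155/148 = -18619/2516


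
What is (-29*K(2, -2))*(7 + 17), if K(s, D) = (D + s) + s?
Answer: -1392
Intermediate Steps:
K(s, D) = D + 2*s
(-29*K(2, -2))*(7 + 17) = (-29*(-2 + 2*2))*(7 + 17) = -29*(-2 + 4)*24 = -29*2*24 = -58*24 = -1392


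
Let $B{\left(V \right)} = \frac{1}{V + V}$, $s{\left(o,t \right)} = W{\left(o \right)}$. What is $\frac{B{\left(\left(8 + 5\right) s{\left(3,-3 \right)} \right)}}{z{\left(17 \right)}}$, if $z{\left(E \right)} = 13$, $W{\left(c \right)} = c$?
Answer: $\frac{1}{1014} \approx 0.00098619$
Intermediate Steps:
$s{\left(o,t \right)} = o$
$B{\left(V \right)} = \frac{1}{2 V}$
$\frac{B{\left(\left(8 + 5\right) s{\left(3,-3 \right)} \right)}}{z{\left(17 \right)}} = \frac{\frac{1}{2} \frac{1}{\left(8 + 5\right) 3}}{13} = \frac{1}{2 \cdot 13 \cdot 3} \cdot \frac{1}{13} = \frac{1}{2 \cdot 39} \cdot \frac{1}{13} = \frac{1}{2} \cdot \frac{1}{39} \cdot \frac{1}{13} = \frac{1}{78} \cdot \frac{1}{13} = \frac{1}{1014}$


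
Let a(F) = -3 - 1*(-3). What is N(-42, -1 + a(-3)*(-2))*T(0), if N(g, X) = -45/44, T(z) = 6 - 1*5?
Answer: -45/44 ≈ -1.0227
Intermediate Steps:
T(z) = 1 (T(z) = 6 - 5 = 1)
a(F) = 0 (a(F) = -3 + 3 = 0)
N(g, X) = -45/44 (N(g, X) = -45*1/44 = -45/44)
N(-42, -1 + a(-3)*(-2))*T(0) = -45/44*1 = -45/44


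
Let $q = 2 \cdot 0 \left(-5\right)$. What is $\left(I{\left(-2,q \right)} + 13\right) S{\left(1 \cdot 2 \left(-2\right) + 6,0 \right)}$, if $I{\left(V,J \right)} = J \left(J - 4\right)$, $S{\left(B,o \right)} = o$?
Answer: $0$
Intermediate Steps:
$q = 0$ ($q = 0 \left(-5\right) = 0$)
$I{\left(V,J \right)} = J \left(-4 + J\right)$
$\left(I{\left(-2,q \right)} + 13\right) S{\left(1 \cdot 2 \left(-2\right) + 6,0 \right)} = \left(0 \left(-4 + 0\right) + 13\right) 0 = \left(0 \left(-4\right) + 13\right) 0 = \left(0 + 13\right) 0 = 13 \cdot 0 = 0$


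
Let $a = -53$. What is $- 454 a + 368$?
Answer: $24430$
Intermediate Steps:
$- 454 a + 368 = \left(-454\right) \left(-53\right) + 368 = 24062 + 368 = 24430$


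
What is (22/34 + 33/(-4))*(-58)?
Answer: 14993/34 ≈ 440.97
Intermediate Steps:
(22/34 + 33/(-4))*(-58) = (22*(1/34) + 33*(-1/4))*(-58) = (11/17 - 33/4)*(-58) = -517/68*(-58) = 14993/34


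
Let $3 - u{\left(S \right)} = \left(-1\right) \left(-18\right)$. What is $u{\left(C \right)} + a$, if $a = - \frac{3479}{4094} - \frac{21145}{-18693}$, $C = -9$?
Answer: $- \frac{1126402447}{76529142} \approx -14.719$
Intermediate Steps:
$u{\left(S \right)} = -15$ ($u{\left(S \right)} = 3 - \left(-1\right) \left(-18\right) = 3 - 18 = -15$)
$a = \frac{21534683}{76529142}$ ($a = \left(-3479\right) \frac{1}{4094} - - \frac{21145}{18693} = - \frac{3479}{4094} + \frac{21145}{18693} = \frac{21534683}{76529142} \approx 0.28139$)
$u{\left(C \right)} + a = -15 + \frac{21534683}{76529142} = - \frac{1126402447}{76529142}$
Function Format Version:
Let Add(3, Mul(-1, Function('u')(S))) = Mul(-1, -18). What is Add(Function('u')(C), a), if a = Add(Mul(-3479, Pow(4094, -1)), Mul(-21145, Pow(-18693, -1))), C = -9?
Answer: Rational(-1126402447, 76529142) ≈ -14.719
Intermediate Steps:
Function('u')(S) = -15 (Function('u')(S) = Add(3, Mul(-1, Mul(-1, -18))) = Add(3, Mul(-1, 18)) = Add(3, -18) = -15)
a = Rational(21534683, 76529142) (a = Add(Mul(-3479, Rational(1, 4094)), Mul(-21145, Rational(-1, 18693))) = Add(Rational(-3479, 4094), Rational(21145, 18693)) = Rational(21534683, 76529142) ≈ 0.28139)
Add(Function('u')(C), a) = Add(-15, Rational(21534683, 76529142)) = Rational(-1126402447, 76529142)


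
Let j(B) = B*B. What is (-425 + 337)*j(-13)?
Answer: -14872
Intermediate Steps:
j(B) = B²
(-425 + 337)*j(-13) = (-425 + 337)*(-13)² = -88*169 = -14872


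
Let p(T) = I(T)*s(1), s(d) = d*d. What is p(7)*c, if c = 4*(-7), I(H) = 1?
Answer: -28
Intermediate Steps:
s(d) = d²
c = -28
p(T) = 1 (p(T) = 1*1² = 1*1 = 1)
p(7)*c = 1*(-28) = -28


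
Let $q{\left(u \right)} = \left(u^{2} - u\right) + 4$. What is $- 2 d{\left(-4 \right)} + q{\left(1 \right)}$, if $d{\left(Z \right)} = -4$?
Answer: $12$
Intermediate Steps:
$q{\left(u \right)} = 4 + u^{2} - u$
$- 2 d{\left(-4 \right)} + q{\left(1 \right)} = \left(-2\right) \left(-4\right) + \left(4 + 1^{2} - 1\right) = 8 + \left(4 + 1 - 1\right) = 8 + 4 = 12$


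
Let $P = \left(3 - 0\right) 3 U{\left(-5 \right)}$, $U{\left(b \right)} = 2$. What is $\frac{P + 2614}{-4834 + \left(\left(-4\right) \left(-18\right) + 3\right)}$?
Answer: $- \frac{2632}{4759} \approx -0.55306$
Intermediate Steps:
$P = 18$ ($P = \left(3 - 0\right) 3 \cdot 2 = \left(3 + 0\right) 3 \cdot 2 = 3 \cdot 3 \cdot 2 = 9 \cdot 2 = 18$)
$\frac{P + 2614}{-4834 + \left(\left(-4\right) \left(-18\right) + 3\right)} = \frac{18 + 2614}{-4834 + \left(\left(-4\right) \left(-18\right) + 3\right)} = \frac{2632}{-4834 + \left(72 + 3\right)} = \frac{2632}{-4834 + 75} = \frac{2632}{-4759} = 2632 \left(- \frac{1}{4759}\right) = - \frac{2632}{4759}$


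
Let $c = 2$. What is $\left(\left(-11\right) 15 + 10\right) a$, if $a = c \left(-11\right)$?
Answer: $3410$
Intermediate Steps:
$a = -22$ ($a = 2 \left(-11\right) = -22$)
$\left(\left(-11\right) 15 + 10\right) a = \left(\left(-11\right) 15 + 10\right) \left(-22\right) = \left(-165 + 10\right) \left(-22\right) = \left(-155\right) \left(-22\right) = 3410$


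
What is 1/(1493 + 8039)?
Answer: 1/9532 ≈ 0.00010491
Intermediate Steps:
1/(1493 + 8039) = 1/9532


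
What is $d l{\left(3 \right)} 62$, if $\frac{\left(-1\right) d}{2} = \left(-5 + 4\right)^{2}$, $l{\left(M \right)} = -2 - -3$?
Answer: $-124$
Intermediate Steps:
$l{\left(M \right)} = 1$ ($l{\left(M \right)} = -2 + 3 = 1$)
$d = -2$ ($d = - 2 \left(-5 + 4\right)^{2} = - 2 \left(-1\right)^{2} = \left(-2\right) 1 = -2$)
$d l{\left(3 \right)} 62 = \left(-2\right) 1 \cdot 62 = \left(-2\right) 62 = -124$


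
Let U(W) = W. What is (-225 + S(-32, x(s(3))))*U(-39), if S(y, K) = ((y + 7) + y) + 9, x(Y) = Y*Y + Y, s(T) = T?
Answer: 10647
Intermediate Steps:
x(Y) = Y + Y² (x(Y) = Y² + Y = Y + Y²)
S(y, K) = 16 + 2*y (S(y, K) = ((7 + y) + y) + 9 = (7 + 2*y) + 9 = 16 + 2*y)
(-225 + S(-32, x(s(3))))*U(-39) = (-225 + (16 + 2*(-32)))*(-39) = (-225 + (16 - 64))*(-39) = (-225 - 48)*(-39) = -273*(-39) = 10647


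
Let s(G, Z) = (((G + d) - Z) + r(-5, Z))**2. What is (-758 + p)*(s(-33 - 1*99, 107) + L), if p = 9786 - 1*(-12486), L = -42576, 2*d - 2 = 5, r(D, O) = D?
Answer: 656790149/2 ≈ 3.2840e+8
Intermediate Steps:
d = 7/2 (d = 1 + (1/2)*5 = 1 + 5/2 = 7/2 ≈ 3.5000)
p = 22272 (p = 9786 + 12486 = 22272)
s(G, Z) = (-3/2 + G - Z)**2 (s(G, Z) = (((G + 7/2) - Z) - 5)**2 = (((7/2 + G) - Z) - 5)**2 = ((7/2 + G - Z) - 5)**2 = (-3/2 + G - Z)**2)
(-758 + p)*(s(-33 - 1*99, 107) + L) = (-758 + 22272)*((-3 - 2*107 + 2*(-33 - 1*99))**2/4 - 42576) = 21514*((-3 - 214 + 2*(-33 - 99))**2/4 - 42576) = 21514*((-3 - 214 + 2*(-132))**2/4 - 42576) = 21514*((-3 - 214 - 264)**2/4 - 42576) = 21514*((1/4)*(-481)**2 - 42576) = 21514*((1/4)*231361 - 42576) = 21514*(231361/4 - 42576) = 21514*(61057/4) = 656790149/2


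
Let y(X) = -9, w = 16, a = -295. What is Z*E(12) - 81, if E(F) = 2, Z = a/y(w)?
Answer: -139/9 ≈ -15.444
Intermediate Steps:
Z = 295/9 (Z = -295/(-9) = -295*(-1/9) = 295/9 ≈ 32.778)
Z*E(12) - 81 = (295/9)*2 - 81 = 590/9 - 81 = -139/9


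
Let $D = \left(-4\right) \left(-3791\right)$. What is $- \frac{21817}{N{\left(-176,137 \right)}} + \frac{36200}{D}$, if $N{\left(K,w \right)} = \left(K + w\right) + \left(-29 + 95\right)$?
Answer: $- \frac{82463897}{102357} \approx -805.65$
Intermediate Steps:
$D = 15164$
$N{\left(K,w \right)} = 66 + K + w$ ($N{\left(K,w \right)} = \left(K + w\right) + 66 = 66 + K + w$)
$- \frac{21817}{N{\left(-176,137 \right)}} + \frac{36200}{D} = - \frac{21817}{66 - 176 + 137} + \frac{36200}{15164} = - \frac{21817}{27} + 36200 \cdot \frac{1}{15164} = \left(-21817\right) \frac{1}{27} + \frac{9050}{3791} = - \frac{21817}{27} + \frac{9050}{3791} = - \frac{82463897}{102357}$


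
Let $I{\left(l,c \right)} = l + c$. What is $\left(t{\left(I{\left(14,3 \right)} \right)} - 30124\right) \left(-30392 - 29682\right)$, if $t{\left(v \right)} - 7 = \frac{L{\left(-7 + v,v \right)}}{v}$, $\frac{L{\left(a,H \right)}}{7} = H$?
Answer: $1808828140$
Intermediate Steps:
$L{\left(a,H \right)} = 7 H$
$I{\left(l,c \right)} = c + l$
$t{\left(v \right)} = 14$ ($t{\left(v \right)} = 7 + \frac{7 v}{v} = 7 + 7 = 14$)
$\left(t{\left(I{\left(14,3 \right)} \right)} - 30124\right) \left(-30392 - 29682\right) = \left(14 - 30124\right) \left(-30392 - 29682\right) = \left(-30110\right) \left(-60074\right) = 1808828140$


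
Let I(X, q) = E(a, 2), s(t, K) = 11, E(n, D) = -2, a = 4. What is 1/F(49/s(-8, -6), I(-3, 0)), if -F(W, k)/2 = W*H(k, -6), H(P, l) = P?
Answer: 11/196 ≈ 0.056122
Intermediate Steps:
I(X, q) = -2
F(W, k) = -2*W*k
1/F(49/s(-8, -6), I(-3, 0)) = 1/(-2*49/11*(-2)) = 1/(196/11) = 11/196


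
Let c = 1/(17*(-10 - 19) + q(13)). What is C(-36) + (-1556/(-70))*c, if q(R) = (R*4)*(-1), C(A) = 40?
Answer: 762222/19075 ≈ 39.959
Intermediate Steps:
q(R) = -4*R (q(R) = (4*R)*(-1) = -4*R)
c = -1/545 (c = 1/(17*(-10 - 19) - 4*13) = 1/(17*(-29) - 52) = 1/(-493 - 52) = 1/(-545) = -1/545 ≈ -0.0018349)
C(-36) + (-1556/(-70))*c = 40 - 1556/(-70)*(-1/545) = 40 - 1556*(-1/70)*(-1/545) = 40 + (778/35)*(-1/545) = 40 - 778/19075 = 762222/19075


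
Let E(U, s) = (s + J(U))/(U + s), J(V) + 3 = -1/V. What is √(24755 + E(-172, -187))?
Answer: √23597066416103/30874 ≈ 157.34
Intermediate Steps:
J(V) = -3 - 1/V
E(U, s) = (-3 + s - 1/U)/(U + s) (E(U, s) = (s + (-3 - 1/U))/(U + s) = (-3 + s - 1/U)/(U + s))
√(24755 + E(-172, -187)) = √(24755 + (-1 - 1*(-172)*(3 - 1*(-187)))/((-172)*(-172 - 187))) = √(24755 - 1/172*(-1 - 1*(-172)*(3 + 187))/(-359)) = √(24755 - 1/172*(-1/359)*(-1 - 1*(-172)*190)) = √(24755 - 1/172*(-1/359)*(-1 + 32680)) = √(24755 - 1/172*(-1/359)*32679) = √(24755 + 32679/61748) = √(1528604419/61748) = √23597066416103/30874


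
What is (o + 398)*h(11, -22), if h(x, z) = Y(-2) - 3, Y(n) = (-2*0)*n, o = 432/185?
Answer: -222186/185 ≈ -1201.0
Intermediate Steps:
o = 432/185 (o = 432*(1/185) = 432/185 ≈ 2.3351)
Y(n) = 0 (Y(n) = 0*n = 0)
h(x, z) = -3 (h(x, z) = 0 - 3 = -3)
(o + 398)*h(11, -22) = (432/185 + 398)*(-3) = (74062/185)*(-3) = -222186/185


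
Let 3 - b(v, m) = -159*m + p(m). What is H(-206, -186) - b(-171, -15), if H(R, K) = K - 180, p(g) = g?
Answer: 2001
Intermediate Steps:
H(R, K) = -180 + K
b(v, m) = 3 + 158*m (b(v, m) = 3 - (-159*m + m) = 3 - (-158)*m = 3 + 158*m)
H(-206, -186) - b(-171, -15) = (-180 - 186) - (3 + 158*(-15)) = -366 - (3 - 2370) = -366 - 1*(-2367) = -366 + 2367 = 2001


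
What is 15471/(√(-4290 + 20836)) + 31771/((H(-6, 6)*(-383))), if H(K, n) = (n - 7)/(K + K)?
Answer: -381252/383 + 15471*√16546/16546 ≈ -875.16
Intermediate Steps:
H(K, n) = (-7 + n)/(2*K) (H(K, n) = (-7 + n)/((2*K)) = (-7 + n)*(1/(2*K)) = (-7 + n)/(2*K))
15471/(√(-4290 + 20836)) + 31771/((H(-6, 6)*(-383))) = 15471/(√(-4290 + 20836)) + 31771/((((½)*(-7 + 6)/(-6))*(-383))) = 15471/(√16546) + 31771/((((½)*(-⅙)*(-1))*(-383))) = 15471*(√16546/16546) + 31771/(((1/12)*(-383))) = 15471*√16546/16546 + 31771/(-383/12) = 15471*√16546/16546 + 31771*(-12/383) = 15471*√16546/16546 - 381252/383 = -381252/383 + 15471*√16546/16546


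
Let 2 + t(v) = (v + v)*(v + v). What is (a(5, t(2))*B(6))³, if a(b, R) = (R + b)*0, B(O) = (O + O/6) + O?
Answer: 0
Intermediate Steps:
t(v) = -2 + 4*v² (t(v) = -2 + (v + v)*(v + v) = -2 + (2*v)*(2*v) = -2 + 4*v²)
B(O) = 13*O/6 (B(O) = (O + O*(⅙)) + O = (O + O/6) + O = 7*O/6 + O = 13*O/6)
a(b, R) = 0
(a(5, t(2))*B(6))³ = (0*((13/6)*6))³ = (0*13)³ = 0³ = 0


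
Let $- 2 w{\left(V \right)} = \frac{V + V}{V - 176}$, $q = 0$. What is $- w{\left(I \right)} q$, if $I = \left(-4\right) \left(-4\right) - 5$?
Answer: $0$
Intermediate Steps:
$I = 11$ ($I = 16 - 5 = 11$)
$w{\left(V \right)} = - \frac{V}{-176 + V}$ ($w{\left(V \right)} = - \frac{\left(V + V\right) \frac{1}{V - 176}}{2} = - \frac{2 V \frac{1}{-176 + V}}{2} = - \frac{V}{-176 + V}$)
$- w{\left(I \right)} q = - \left(-1\right) 11 \frac{1}{-176 + 11} \cdot 0 = - \left(-1\right) 11 \frac{1}{-165} \cdot 0 = - \left(-1\right) 11 \left(- \frac{1}{165}\right) 0 = - \frac{0}{15} = \left(-1\right) 0 = 0$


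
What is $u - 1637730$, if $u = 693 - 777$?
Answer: $-1637814$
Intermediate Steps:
$u = -84$ ($u = 693 - 777 = -84$)
$u - 1637730 = -84 - 1637730 = -1637814$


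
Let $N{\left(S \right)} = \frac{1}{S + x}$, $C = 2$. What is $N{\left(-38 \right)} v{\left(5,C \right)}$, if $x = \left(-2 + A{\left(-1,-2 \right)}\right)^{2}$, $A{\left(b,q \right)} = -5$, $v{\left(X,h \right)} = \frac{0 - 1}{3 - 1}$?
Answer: $- \frac{1}{22} \approx -0.045455$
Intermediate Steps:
$v{\left(X,h \right)} = - \frac{1}{2}$
$x = 49$ ($x = \left(-2 - 5\right)^{2} = \left(-7\right)^{2} = 49$)
$N{\left(S \right)} = \frac{1}{49 + S}$ ($N{\left(S \right)} = \frac{1}{S + 49} = \frac{1}{49 + S}$)
$N{\left(-38 \right)} v{\left(5,C \right)} = \frac{1}{49 - 38} \left(- \frac{1}{2}\right) = \frac{1}{11} \left(- \frac{1}{2}\right) = - \frac{1}{22}$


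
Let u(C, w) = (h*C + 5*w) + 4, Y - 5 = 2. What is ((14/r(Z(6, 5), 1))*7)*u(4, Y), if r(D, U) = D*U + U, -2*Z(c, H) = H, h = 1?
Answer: -8428/3 ≈ -2809.3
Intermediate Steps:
Y = 7 (Y = 5 + 2 = 7)
Z(c, H) = -H/2
u(C, w) = 4 + C + 5*w (u(C, w) = (1*C + 5*w) + 4 = (C + 5*w) + 4 = 4 + C + 5*w)
r(D, U) = U + D*U
((14/r(Z(6, 5), 1))*7)*u(4, Y) = ((14/((1*(1 - 1/2*5))))*7)*(4 + 4 + 5*7) = ((14/((1*(1 - 5/2))))*7)*(4 + 4 + 35) = ((14/((1*(-3/2))))*7)*43 = ((14/(-3/2))*7)*43 = ((14*(-2/3))*7)*43 = -28/3*7*43 = -196/3*43 = -8428/3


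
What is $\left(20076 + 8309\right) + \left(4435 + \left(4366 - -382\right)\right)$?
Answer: $37568$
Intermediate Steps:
$\left(20076 + 8309\right) + \left(4435 + \left(4366 - -382\right)\right) = 28385 + \left(4435 + \left(4366 + 382\right)\right) = 28385 + \left(4435 + 4748\right) = 28385 + 9183 = 37568$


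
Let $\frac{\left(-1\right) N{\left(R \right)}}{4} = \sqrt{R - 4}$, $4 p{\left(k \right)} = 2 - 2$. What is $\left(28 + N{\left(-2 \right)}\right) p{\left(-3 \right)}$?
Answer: $0$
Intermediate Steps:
$p{\left(k \right)} = 0$ ($p{\left(k \right)} = \frac{2 - 2}{4} = \frac{1}{4} \cdot 0 = 0$)
$N{\left(R \right)} = - 4 \sqrt{-4 + R}$ ($N{\left(R \right)} = - 4 \sqrt{R - 4} = - 4 \sqrt{-4 + R}$)
$\left(28 + N{\left(-2 \right)}\right) p{\left(-3 \right)} = \left(28 - 4 \sqrt{-4 - 2}\right) 0 = \left(28 - 4 \sqrt{-6}\right) 0 = \left(28 - 4 i \sqrt{6}\right) 0 = 0$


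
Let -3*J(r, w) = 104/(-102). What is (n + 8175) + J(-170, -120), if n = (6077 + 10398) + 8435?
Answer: 5062057/153 ≈ 33085.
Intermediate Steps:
J(r, w) = 52/153 (J(r, w) = -104/(3*(-102)) = -104*(-1)/(3*102) = -⅓*(-52/51) = 52/153)
n = 24910 (n = 16475 + 8435 = 24910)
(n + 8175) + J(-170, -120) = (24910 + 8175) + 52/153 = 33085 + 52/153 = 5062057/153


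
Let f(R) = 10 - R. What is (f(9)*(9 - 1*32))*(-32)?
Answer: 736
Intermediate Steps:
(f(9)*(9 - 1*32))*(-32) = ((10 - 1*9)*(9 - 1*32))*(-32) = ((10 - 9)*(9 - 32))*(-32) = (1*(-23))*(-32) = -23*(-32) = 736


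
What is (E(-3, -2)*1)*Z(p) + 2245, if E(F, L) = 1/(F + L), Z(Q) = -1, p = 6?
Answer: 11226/5 ≈ 2245.2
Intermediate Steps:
(E(-3, -2)*1)*Z(p) + 2245 = (1/(-3 - 2))*(-1) + 2245 = (1/(-5))*(-1) + 2245 = -1/5*1*(-1) + 2245 = -1/5*(-1) + 2245 = 1/5 + 2245 = 11226/5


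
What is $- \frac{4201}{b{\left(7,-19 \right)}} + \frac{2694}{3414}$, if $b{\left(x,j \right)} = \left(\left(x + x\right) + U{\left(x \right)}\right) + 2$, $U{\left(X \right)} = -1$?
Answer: $- \frac{2383634}{8535} \approx -279.28$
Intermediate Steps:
$b{\left(x,j \right)} = 1 + 2 x$ ($b{\left(x,j \right)} = \left(\left(x + x\right) - 1\right) + 2 = \left(2 x - 1\right) + 2 = \left(-1 + 2 x\right) + 2 = 1 + 2 x$)
$- \frac{4201}{b{\left(7,-19 \right)}} + \frac{2694}{3414} = - \frac{4201}{1 + 2 \cdot 7} + \frac{2694}{3414} = - \frac{4201}{1 + 14} + 2694 \cdot \frac{1}{3414} = - \frac{4201}{15} + \frac{449}{569} = - \frac{2383634}{8535}$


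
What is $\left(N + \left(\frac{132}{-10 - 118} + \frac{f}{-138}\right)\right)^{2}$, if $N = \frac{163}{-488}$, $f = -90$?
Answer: $\frac{1024960225}{2015650816} \approx 0.5085$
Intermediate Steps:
$N = - \frac{163}{488}$ ($N = 163 \left(- \frac{1}{488}\right) = - \frac{163}{488} \approx -0.33402$)
$\left(N + \left(\frac{132}{-10 - 118} + \frac{f}{-138}\right)\right)^{2} = \left(- \frac{163}{488} + \left(\frac{132}{-10 - 118} - \frac{90}{-138}\right)\right)^{2} = \left(- \frac{163}{488} + \left(\frac{132}{-10 - 118} - - \frac{15}{23}\right)\right)^{2} = \left(- \frac{163}{488} + \left(\frac{132}{-128} + \frac{15}{23}\right)\right)^{2} = \left(- \frac{163}{488} + \left(132 \left(- \frac{1}{128}\right) + \frac{15}{23}\right)\right)^{2} = \left(- \frac{163}{488} + \left(- \frac{33}{32} + \frac{15}{23}\right)\right)^{2} = \left(- \frac{163}{488} - \frac{279}{736}\right)^{2} = \left(- \frac{32015}{44896}\right)^{2} = \frac{1024960225}{2015650816}$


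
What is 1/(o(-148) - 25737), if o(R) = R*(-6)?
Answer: -1/24849 ≈ -4.0243e-5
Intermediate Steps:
o(R) = -6*R
1/(o(-148) - 25737) = 1/(-6*(-148) - 25737) = 1/(888 - 25737) = 1/(-24849) = -1/24849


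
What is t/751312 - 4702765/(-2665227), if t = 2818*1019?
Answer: 5593277523857/1001208513912 ≈ 5.5865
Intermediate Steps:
t = 2871542
t/751312 - 4702765/(-2665227) = 2871542/751312 - 4702765/(-2665227) = 2871542*(1/751312) - 4702765*(-1/2665227) = 1435771/375656 + 4702765/2665227 = 5593277523857/1001208513912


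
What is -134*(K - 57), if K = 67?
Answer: -1340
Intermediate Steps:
-134*(K - 57) = -134*(67 - 57) = -134*10 = -1340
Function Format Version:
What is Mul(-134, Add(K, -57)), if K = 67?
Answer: -1340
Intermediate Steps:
Mul(-134, Add(K, -57)) = Mul(-134, Add(67, -57)) = Mul(-134, 10) = -1340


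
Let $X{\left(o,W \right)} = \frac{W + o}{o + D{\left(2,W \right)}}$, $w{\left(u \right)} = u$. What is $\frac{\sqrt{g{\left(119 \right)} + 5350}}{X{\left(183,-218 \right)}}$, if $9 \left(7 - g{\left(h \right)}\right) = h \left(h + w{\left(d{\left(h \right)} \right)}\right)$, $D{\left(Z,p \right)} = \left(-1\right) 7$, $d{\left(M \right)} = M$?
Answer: $- \frac{176 \sqrt{19891}}{105} \approx -236.4$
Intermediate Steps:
$D{\left(Z,p \right)} = -7$
$X{\left(o,W \right)} = \frac{W + o}{-7 + o}$ ($X{\left(o,W \right)} = \frac{W + o}{o - 7} = \frac{W + o}{-7 + o}$)
$g{\left(h \right)} = 7 - \frac{2 h^{2}}{9}$ ($g{\left(h \right)} = 7 - \frac{h \left(h + h\right)}{9} = 7 - \frac{h 2 h}{9} = 7 - \frac{2 h^{2}}{9}$)
$\frac{\sqrt{g{\left(119 \right)} + 5350}}{X{\left(183,-218 \right)}} = \frac{\sqrt{\left(7 - \frac{2 \cdot 119^{2}}{9}\right) + 5350}}{\frac{1}{-7 + 183} \left(-218 + 183\right)} = \frac{\sqrt{\left(7 - \frac{28322}{9}\right) + 5350}}{\frac{1}{176} \left(-35\right)} = \frac{\sqrt{- \frac{28259}{9} + 5350}}{- \frac{35}{176}} = \sqrt{\frac{19891}{9}} \left(- \frac{176}{35}\right) = \frac{\sqrt{19891}}{3} \left(- \frac{176}{35}\right) = - \frac{176 \sqrt{19891}}{105}$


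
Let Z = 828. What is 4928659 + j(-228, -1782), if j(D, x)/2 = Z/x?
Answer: 487937149/99 ≈ 4.9287e+6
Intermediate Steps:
j(D, x) = 1656/x (j(D, x) = 2*(828/x) = 1656/x)
4928659 + j(-228, -1782) = 4928659 + 1656/(-1782) = 4928659 + 1656*(-1/1782) = 4928659 - 92/99 = 487937149/99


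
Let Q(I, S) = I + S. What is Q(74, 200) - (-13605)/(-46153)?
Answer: 12632317/46153 ≈ 273.71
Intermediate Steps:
Q(74, 200) - (-13605)/(-46153) = (74 + 200) - (-13605)/(-46153) = 274 - (-13605)*(-1)/46153 = 274 - 1*13605/46153 = 274 - 13605/46153 = 12632317/46153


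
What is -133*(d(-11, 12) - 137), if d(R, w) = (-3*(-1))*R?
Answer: 22610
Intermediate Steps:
d(R, w) = 3*R
-133*(d(-11, 12) - 137) = -133*(3*(-11) - 137) = -133*(-33 - 137) = -133*(-170) = 22610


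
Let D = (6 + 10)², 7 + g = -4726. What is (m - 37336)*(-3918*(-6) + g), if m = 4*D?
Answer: -681757800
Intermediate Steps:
g = -4733 (g = -7 - 4726 = -4733)
D = 256 (D = 16² = 256)
m = 1024 (m = 4*256 = 1024)
(m - 37336)*(-3918*(-6) + g) = (1024 - 37336)*(-3918*(-6) - 4733) = -36312*(23508 - 4733) = -36312*18775 = -681757800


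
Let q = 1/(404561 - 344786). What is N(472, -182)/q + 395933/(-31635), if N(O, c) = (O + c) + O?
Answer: 1440927983317/31635 ≈ 4.5549e+7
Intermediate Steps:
q = 1/59775 ≈ 1.6729e-5
N(O, c) = c + 2*O
N(472, -182)/q + 395933/(-31635) = (-182 + 2*472)/(1/59775) + 395933/(-31635) = (-182 + 944)*59775 + 395933*(-1/31635) = 762*59775 - 395933/31635 = 45548550 - 395933/31635 = 1440927983317/31635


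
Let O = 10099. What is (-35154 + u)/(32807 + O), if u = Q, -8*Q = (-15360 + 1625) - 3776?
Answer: -87907/114416 ≈ -0.76831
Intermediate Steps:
Q = 17511/8 (Q = -((-15360 + 1625) - 3776)/8 = -(-13735 - 3776)/8 = -⅛*(-17511) = 17511/8 ≈ 2188.9)
u = 17511/8 ≈ 2188.9
(-35154 + u)/(32807 + O) = (-35154 + 17511/8)/(32807 + 10099) = -263721/8/42906 = -263721/8*1/42906 = -87907/114416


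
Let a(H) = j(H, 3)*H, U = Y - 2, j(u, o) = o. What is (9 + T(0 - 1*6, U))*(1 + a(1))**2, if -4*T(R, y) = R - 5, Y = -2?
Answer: 188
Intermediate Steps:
U = -4 (U = -2 - 2 = -4)
a(H) = 3*H
T(R, y) = 5/4 - R/4 (T(R, y) = -(R - 5)/4 = -(-5 + R)/4 = 5/4 - R/4)
(9 + T(0 - 1*6, U))*(1 + a(1))**2 = (9 + (5/4 - (0 - 1*6)/4))*(1 + 3*1)**2 = (9 + (5/4 - (0 - 6)/4))*(1 + 3)**2 = (9 + (5/4 - 1/4*(-6)))*4**2 = (9 + (5/4 + 3/2))*16 = (9 + 11/4)*16 = (47/4)*16 = 188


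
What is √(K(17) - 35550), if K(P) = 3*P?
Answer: I*√35499 ≈ 188.41*I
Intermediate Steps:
√(K(17) - 35550) = √(3*17 - 35550) = √(51 - 35550) = √(-35499) = I*√35499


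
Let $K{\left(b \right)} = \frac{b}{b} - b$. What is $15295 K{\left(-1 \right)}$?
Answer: $30590$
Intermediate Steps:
$K{\left(b \right)} = 1 - b$
$15295 K{\left(-1 \right)} = 15295 \left(1 - -1\right) = 15295 \left(1 + 1\right) = 15295 \cdot 2 = 30590$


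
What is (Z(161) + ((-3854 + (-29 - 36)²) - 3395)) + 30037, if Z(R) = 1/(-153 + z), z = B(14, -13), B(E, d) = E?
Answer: 3754806/139 ≈ 27013.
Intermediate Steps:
z = 14
Z(R) = -1/139 (Z(R) = 1/(-153 + 14) = 1/(-139) = -1/139)
(Z(161) + ((-3854 + (-29 - 36)²) - 3395)) + 30037 = (-1/139 + ((-3854 + (-29 - 36)²) - 3395)) + 30037 = (-1/139 + ((-3854 + (-65)²) - 3395)) + 30037 = (-1/139 + ((-3854 + 4225) - 3395)) + 30037 = (-1/139 + (371 - 3395)) + 30037 = (-1/139 - 3024) + 30037 = -420337/139 + 30037 = 3754806/139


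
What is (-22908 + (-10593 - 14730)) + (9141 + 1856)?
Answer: -37234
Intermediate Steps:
(-22908 + (-10593 - 14730)) + (9141 + 1856) = (-22908 - 25323) + 10997 = -48231 + 10997 = -37234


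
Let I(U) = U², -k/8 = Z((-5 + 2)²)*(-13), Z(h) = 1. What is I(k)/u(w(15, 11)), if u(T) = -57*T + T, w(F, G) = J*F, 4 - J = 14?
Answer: 676/525 ≈ 1.2876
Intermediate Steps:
J = -10 (J = 4 - 1*14 = 4 - 14 = -10)
w(F, G) = -10*F
u(T) = -56*T
k = 104 (k = -8*(-13) = 104)
I(k)/u(w(15, 11)) = 104²/((-(-560)*15)) = 10816/((-56*(-150))) = 10816/8400 = 10816*(1/8400) = 676/525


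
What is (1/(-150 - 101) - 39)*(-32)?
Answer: 313280/251 ≈ 1248.1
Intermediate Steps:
(1/(-150 - 101) - 39)*(-32) = (1/(-251) - 39)*(-32) = (-1/251 - 39)*(-32) = -9790/251*(-32) = 313280/251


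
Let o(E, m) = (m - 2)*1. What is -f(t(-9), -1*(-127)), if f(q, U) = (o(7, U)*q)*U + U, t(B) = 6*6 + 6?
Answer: -666877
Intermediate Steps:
t(B) = 42 (t(B) = 36 + 6 = 42)
o(E, m) = -2 + m (o(E, m) = (-2 + m)*1 = -2 + m)
f(q, U) = U + U*q*(-2 + U) (f(q, U) = ((-2 + U)*q)*U + U = (q*(-2 + U))*U + U = U*q*(-2 + U) + U = U + U*q*(-2 + U))
-f(t(-9), -1*(-127)) = -(-1*(-127))*(1 + 42*(-2 - 1*(-127))) = -127*(1 + 42*(-2 + 127)) = -127*(1 + 42*125) = -127*(1 + 5250) = -127*5251 = -1*666877 = -666877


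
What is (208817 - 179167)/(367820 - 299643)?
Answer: 29650/68177 ≈ 0.43490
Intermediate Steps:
(208817 - 179167)/(367820 - 299643) = 29650/68177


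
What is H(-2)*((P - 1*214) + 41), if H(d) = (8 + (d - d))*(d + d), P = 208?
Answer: -1120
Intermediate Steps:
H(d) = 16*d (H(d) = (8 + 0)*(2*d) = 8*(2*d) = 16*d)
H(-2)*((P - 1*214) + 41) = (16*(-2))*((208 - 1*214) + 41) = -32*((208 - 214) + 41) = -32*(-6 + 41) = -32*35 = -1120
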